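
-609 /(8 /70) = -21315 /4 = -5328.75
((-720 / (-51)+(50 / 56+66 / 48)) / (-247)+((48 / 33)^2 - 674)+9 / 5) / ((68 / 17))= -5017739481 / 29949920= -167.54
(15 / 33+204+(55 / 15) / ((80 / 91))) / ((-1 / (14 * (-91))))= 265788.73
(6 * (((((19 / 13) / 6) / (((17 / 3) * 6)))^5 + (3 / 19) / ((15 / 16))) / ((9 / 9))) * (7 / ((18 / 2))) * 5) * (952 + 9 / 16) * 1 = 223923196198587882058979 / 59818076156837486592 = 3743.40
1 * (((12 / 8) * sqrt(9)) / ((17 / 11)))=99 / 34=2.91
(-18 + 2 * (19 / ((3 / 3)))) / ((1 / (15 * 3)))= 900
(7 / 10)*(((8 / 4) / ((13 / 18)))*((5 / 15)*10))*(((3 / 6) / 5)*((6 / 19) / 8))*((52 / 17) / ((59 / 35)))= 882 / 19057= 0.05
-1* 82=-82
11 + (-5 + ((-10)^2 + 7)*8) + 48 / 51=14670 / 17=862.94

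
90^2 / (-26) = -4050 / 13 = -311.54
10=10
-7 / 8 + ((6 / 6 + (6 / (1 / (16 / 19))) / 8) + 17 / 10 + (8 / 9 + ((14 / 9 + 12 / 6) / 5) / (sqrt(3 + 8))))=32 * sqrt(11) / 495 + 22883 / 6840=3.56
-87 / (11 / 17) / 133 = -1479 / 1463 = -1.01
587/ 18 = 32.61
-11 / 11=-1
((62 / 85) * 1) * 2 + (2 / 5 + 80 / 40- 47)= -3667 / 85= -43.14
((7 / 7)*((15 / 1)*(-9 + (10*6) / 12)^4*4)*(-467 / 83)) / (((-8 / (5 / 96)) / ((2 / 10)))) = 9340 / 83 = 112.53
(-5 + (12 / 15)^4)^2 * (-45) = -74080449 / 78125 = -948.23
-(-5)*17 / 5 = 17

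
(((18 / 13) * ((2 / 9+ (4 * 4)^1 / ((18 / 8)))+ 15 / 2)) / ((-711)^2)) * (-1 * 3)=-89 / 730197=-0.00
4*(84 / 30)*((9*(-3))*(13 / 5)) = -19656 / 25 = -786.24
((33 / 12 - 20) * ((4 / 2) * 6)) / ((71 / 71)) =-207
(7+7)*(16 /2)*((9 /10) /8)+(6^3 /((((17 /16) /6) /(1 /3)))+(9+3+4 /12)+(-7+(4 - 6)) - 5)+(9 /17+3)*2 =424.58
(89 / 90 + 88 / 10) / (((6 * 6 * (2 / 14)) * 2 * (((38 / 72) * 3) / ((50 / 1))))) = 30835 / 1026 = 30.05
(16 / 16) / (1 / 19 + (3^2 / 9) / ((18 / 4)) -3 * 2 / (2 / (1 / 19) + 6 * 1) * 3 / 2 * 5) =-7524 / 5627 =-1.34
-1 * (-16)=16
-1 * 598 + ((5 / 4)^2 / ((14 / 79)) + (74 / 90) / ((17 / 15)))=-588.46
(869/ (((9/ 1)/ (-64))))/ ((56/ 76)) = -528352/ 63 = -8386.54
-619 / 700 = -0.88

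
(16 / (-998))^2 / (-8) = -8 / 249001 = -0.00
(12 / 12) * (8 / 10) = 0.80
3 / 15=1 / 5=0.20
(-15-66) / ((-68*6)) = 27 / 136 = 0.20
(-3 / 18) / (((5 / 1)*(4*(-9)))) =0.00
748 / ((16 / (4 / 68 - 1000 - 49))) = -49038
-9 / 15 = -0.60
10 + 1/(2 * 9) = 181/18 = 10.06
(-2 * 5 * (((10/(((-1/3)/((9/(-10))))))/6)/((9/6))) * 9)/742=-135/371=-0.36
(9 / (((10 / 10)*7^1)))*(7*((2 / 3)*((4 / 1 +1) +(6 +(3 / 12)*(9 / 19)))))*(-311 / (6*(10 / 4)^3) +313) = 19626139 / 950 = 20659.09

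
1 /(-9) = -1 /9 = -0.11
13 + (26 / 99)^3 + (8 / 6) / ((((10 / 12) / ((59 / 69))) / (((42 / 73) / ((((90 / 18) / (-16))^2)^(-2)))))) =86918986926067 / 6672924758016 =13.03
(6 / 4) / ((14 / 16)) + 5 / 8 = 131 / 56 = 2.34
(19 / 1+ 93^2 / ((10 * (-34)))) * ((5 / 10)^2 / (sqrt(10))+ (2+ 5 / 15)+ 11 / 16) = -63481 / 3264 - 2189 * sqrt(10) / 13600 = -19.96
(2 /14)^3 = 1 /343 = 0.00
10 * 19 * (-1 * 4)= -760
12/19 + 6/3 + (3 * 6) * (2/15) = 5.03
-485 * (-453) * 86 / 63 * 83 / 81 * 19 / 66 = 4966138585 / 56133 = 88470.93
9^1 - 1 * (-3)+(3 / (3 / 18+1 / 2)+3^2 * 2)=69 / 2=34.50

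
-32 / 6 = -16 / 3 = -5.33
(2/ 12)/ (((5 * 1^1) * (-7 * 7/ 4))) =-2/ 735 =-0.00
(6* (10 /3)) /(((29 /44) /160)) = 140800 /29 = 4855.17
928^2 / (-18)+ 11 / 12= -1722335 / 36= -47842.64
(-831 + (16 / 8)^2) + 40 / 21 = -825.10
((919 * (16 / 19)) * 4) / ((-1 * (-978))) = 3.17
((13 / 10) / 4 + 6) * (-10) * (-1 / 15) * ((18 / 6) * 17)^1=4301 / 20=215.05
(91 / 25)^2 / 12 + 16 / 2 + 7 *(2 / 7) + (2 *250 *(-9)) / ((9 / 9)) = -33666719 / 7500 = -4488.90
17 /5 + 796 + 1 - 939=-693 /5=-138.60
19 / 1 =19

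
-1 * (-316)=316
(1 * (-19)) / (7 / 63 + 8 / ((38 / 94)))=-3249 / 3403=-0.95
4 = 4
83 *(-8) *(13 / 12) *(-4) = 8632 / 3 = 2877.33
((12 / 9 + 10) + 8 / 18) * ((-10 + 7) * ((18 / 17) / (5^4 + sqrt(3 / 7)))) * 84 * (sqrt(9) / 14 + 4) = -246251250 / 11621081 + 56286 * sqrt(21) / 11621081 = -21.17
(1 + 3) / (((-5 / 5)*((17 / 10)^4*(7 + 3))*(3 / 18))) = -24000 / 83521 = -0.29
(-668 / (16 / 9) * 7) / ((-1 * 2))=10521 / 8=1315.12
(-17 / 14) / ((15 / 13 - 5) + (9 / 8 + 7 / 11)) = 9724 / 16695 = 0.58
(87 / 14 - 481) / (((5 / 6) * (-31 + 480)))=-19941 / 15715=-1.27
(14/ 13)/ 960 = 7/ 6240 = 0.00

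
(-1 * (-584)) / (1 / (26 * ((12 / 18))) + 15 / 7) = 212576 / 801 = 265.39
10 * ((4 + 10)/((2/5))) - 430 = -80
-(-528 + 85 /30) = 3151 /6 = 525.17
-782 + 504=-278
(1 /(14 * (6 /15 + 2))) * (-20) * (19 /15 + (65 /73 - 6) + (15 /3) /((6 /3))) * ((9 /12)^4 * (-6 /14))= -397035 /3662848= -0.11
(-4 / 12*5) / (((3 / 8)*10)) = -4 / 9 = -0.44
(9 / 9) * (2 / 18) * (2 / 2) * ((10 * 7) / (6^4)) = 35 / 5832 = 0.01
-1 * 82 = -82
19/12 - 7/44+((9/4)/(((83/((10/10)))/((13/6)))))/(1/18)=27187/10956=2.48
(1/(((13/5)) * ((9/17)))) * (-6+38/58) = -13175/3393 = -3.88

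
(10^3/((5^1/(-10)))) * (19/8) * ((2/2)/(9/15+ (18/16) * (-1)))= 190000/21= 9047.62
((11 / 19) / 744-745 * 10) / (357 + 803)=-105313189 / 16397760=-6.42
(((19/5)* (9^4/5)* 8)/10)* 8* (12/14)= 23934528/875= 27353.75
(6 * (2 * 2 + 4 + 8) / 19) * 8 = 768 / 19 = 40.42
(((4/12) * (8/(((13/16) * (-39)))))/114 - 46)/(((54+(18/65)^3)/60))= -252167500/4935573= -51.09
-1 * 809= -809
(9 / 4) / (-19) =-9 / 76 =-0.12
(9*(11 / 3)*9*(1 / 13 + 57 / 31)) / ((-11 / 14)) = -291816 / 403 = -724.11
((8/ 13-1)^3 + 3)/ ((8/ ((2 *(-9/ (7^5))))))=-29097/ 73849958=-0.00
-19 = -19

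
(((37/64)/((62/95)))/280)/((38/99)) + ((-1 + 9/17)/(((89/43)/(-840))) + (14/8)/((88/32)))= 1417370694125/7396415488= 191.63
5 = 5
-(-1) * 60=60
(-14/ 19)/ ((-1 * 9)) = 14/ 171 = 0.08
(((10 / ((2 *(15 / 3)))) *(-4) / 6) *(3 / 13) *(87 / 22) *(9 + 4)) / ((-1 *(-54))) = -0.15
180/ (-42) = -30/ 7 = -4.29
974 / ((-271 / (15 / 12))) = -2435 / 542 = -4.49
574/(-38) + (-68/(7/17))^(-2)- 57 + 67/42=-37595789305/533198064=-70.51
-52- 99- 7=-158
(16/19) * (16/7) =256/133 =1.92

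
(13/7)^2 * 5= 845/49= 17.24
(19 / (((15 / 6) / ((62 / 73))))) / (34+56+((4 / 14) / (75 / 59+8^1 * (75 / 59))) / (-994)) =1106530740 / 15428490943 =0.07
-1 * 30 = -30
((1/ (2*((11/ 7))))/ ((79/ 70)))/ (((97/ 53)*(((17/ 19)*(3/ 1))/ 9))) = 740145/ 1432981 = 0.52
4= 4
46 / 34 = 23 / 17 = 1.35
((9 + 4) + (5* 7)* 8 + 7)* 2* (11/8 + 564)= 339225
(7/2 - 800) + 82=-1429/2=-714.50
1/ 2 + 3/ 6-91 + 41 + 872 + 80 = 903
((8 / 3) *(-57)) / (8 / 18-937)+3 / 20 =0.31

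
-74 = -74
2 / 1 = 2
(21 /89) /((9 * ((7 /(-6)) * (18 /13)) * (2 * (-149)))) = 13 /238698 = 0.00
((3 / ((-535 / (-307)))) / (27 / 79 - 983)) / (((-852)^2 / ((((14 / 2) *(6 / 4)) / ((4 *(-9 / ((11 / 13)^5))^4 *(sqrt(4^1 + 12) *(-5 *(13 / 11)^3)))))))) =21716869689669271989095116343 / 20975345915288542078021606383822697396608000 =0.00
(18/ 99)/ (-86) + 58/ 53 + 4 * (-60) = -5989179/ 25069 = -238.91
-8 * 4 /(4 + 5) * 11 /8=-44 /9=-4.89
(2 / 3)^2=4 / 9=0.44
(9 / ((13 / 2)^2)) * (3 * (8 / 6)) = 144 / 169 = 0.85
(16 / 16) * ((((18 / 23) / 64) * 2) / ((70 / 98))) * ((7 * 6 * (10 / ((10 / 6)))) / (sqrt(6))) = 1323 * sqrt(6) / 920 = 3.52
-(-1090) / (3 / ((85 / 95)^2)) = 290.87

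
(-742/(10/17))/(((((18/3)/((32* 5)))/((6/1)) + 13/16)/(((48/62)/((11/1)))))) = -4843776/44671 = -108.43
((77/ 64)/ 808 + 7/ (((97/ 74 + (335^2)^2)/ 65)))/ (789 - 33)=10252131544537/ 5205063572455974912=0.00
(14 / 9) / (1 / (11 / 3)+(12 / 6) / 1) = 154 / 225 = 0.68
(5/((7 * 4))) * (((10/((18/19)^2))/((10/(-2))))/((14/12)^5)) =-21660/117649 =-0.18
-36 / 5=-7.20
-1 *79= -79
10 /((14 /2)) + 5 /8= 115 /56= 2.05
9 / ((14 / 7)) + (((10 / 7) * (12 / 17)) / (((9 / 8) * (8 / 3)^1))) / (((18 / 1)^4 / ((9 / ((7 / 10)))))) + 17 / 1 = 26112101 / 1214514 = 21.50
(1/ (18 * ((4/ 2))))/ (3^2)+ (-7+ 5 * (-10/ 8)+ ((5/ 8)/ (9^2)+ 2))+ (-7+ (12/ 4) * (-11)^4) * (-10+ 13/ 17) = -4467961987/ 11016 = -405588.42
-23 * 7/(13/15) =-185.77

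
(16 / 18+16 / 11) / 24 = 29 / 297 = 0.10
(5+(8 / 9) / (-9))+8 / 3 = 613 / 81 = 7.57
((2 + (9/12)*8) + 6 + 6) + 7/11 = 227/11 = 20.64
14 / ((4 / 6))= 21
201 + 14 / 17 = 3431 / 17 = 201.82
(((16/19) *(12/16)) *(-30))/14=-180/133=-1.35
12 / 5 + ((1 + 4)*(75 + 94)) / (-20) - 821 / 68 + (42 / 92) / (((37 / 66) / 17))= -5509007 / 144670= -38.08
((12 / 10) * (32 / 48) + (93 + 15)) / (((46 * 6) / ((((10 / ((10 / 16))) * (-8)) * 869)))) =-15127552 / 345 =-43847.98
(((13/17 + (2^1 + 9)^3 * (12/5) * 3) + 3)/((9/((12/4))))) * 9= 2444676/85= 28760.89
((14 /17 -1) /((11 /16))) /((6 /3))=-24 /187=-0.13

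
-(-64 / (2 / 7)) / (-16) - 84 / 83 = -15.01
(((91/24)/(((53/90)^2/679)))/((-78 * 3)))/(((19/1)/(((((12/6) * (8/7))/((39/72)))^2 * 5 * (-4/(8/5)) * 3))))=10056960000/9019699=1115.00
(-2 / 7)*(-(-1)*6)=-1.71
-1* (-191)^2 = -36481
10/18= 5/9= 0.56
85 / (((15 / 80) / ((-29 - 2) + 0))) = -14053.33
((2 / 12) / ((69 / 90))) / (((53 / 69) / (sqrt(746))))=15 * sqrt(746) / 53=7.73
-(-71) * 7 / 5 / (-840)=-71 / 600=-0.12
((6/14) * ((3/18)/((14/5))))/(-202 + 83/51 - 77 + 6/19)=-0.00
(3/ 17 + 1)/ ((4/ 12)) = 60/ 17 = 3.53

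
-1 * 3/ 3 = -1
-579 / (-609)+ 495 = 100678 / 203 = 495.95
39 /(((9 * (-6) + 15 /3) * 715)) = -3 /2695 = -0.00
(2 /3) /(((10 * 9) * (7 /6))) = 2 /315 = 0.01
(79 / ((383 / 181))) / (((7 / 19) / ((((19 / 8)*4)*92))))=237449194 / 2681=88567.40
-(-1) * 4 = 4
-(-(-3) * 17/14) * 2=-51/7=-7.29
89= 89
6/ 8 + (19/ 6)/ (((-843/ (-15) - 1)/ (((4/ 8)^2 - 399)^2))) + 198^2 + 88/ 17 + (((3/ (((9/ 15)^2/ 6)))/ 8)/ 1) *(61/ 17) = 21780107575/ 450432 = 48353.82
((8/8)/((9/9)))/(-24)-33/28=-205/168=-1.22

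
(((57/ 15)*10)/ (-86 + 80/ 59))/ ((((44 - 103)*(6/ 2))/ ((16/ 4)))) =76/ 7491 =0.01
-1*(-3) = 3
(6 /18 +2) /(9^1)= 0.26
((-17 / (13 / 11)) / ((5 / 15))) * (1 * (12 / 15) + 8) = -24684 / 65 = -379.75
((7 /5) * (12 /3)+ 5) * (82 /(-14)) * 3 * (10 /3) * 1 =-4346 /7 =-620.86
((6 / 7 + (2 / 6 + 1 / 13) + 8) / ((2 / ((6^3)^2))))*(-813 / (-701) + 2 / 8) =304778.40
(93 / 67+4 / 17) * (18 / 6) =4.87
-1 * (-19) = 19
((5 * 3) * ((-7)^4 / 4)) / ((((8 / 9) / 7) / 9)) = 20420505 / 32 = 638140.78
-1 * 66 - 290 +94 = -262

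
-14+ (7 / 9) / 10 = -1253 / 90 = -13.92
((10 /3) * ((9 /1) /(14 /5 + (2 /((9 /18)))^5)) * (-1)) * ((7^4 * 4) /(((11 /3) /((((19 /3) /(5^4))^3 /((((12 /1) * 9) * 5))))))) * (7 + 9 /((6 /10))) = -32936918 /10152685546875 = -0.00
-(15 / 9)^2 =-2.78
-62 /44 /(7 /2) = -31 /77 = -0.40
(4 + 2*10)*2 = 48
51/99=17/33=0.52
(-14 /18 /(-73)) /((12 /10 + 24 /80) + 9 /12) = 28 /5913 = 0.00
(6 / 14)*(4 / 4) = 3 / 7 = 0.43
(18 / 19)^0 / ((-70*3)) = -1 / 210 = -0.00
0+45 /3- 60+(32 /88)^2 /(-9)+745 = 762284 /1089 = 699.99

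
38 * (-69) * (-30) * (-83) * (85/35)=-110989260/7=-15855608.57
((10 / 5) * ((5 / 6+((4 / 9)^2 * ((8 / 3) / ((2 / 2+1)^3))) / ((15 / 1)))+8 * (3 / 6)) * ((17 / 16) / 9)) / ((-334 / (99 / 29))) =-6594929 / 564887520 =-0.01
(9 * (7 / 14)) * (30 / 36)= 15 / 4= 3.75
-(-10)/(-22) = -0.45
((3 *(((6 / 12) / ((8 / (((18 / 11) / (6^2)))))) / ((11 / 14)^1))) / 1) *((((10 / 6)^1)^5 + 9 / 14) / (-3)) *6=-45937 / 156816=-0.29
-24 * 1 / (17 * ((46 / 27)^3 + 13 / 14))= -6613488 / 27515911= -0.24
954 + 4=958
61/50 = 1.22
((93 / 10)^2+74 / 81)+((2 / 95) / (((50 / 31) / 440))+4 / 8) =93.65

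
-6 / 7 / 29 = -6 / 203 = -0.03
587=587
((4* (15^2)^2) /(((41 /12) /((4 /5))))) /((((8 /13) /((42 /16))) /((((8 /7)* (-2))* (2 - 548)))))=10348884000 /41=252411804.88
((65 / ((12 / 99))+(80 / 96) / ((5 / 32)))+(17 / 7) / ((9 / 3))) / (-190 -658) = -15187 / 23744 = -0.64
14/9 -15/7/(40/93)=-1727/504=-3.43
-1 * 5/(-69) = 5/69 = 0.07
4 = 4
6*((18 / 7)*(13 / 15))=468 / 35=13.37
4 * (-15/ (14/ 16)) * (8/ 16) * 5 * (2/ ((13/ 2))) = -4800/ 91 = -52.75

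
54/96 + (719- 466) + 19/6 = 256.73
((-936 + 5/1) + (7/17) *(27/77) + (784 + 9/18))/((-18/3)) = 54737/2244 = 24.39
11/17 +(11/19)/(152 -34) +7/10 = 128822/95285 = 1.35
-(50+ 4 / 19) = -954 / 19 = -50.21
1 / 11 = 0.09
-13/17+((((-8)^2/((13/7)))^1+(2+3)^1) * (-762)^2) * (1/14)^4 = 1264326005/2122484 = 595.68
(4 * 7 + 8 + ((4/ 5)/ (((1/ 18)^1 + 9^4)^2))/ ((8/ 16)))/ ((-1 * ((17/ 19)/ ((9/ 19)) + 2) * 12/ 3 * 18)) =-627631821693/ 4881580830350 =-0.13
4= 4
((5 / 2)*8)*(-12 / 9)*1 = -80 / 3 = -26.67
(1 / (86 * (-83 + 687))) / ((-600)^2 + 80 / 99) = 99 / 1851288315520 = 0.00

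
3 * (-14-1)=-45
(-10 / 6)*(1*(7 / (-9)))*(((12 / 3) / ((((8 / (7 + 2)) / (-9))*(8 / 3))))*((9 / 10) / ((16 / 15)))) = -8505 / 512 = -16.61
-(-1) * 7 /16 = 7 /16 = 0.44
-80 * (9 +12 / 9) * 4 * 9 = -29760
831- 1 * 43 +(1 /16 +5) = 12689 /16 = 793.06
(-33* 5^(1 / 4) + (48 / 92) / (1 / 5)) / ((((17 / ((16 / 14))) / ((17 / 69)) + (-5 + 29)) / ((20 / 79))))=128 / 16353-352* 5^(1 / 4) / 3555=-0.14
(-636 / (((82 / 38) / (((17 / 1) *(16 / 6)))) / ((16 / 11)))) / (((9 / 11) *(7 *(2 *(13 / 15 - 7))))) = 276.63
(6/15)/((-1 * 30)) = -0.01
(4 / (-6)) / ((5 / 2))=-4 / 15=-0.27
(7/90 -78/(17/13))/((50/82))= -3736781/38250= -97.69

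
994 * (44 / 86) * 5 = 109340 / 43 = 2542.79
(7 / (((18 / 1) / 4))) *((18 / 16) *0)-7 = -7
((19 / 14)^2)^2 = 130321 / 38416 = 3.39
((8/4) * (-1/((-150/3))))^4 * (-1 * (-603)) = 603/390625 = 0.00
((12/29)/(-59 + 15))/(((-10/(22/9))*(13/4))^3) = 7744/1935282375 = 0.00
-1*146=-146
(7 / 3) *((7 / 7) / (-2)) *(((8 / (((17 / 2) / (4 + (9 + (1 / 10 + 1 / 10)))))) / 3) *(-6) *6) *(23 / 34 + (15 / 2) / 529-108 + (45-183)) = -42666.51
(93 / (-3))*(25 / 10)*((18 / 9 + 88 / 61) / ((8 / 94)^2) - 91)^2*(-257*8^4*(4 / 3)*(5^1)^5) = 560400793563646000000 / 11163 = 50201629809517692.38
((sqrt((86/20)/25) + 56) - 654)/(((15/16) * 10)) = -4784/75 + 4 * sqrt(430)/1875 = -63.74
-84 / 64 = -21 / 16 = -1.31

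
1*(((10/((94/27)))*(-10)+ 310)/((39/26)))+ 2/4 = 53021/282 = 188.02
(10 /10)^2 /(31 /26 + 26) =26 /707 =0.04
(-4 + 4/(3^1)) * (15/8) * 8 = -40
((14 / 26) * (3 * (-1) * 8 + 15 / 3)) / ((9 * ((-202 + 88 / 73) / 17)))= 23579 / 244998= 0.10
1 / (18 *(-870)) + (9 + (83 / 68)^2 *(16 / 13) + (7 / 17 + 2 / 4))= 691032893 / 58834620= 11.75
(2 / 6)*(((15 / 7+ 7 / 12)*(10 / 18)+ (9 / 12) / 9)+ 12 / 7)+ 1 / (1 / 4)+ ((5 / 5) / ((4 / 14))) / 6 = 12899 / 2268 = 5.69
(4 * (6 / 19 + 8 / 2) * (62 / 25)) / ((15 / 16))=325376 / 7125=45.67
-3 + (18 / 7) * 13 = 213 / 7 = 30.43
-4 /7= -0.57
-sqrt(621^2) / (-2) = 621 / 2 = 310.50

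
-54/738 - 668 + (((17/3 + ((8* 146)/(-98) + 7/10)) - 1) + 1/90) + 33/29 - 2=-1770925378/2621745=-675.48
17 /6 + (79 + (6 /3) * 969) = 2019.83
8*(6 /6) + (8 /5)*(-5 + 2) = 3.20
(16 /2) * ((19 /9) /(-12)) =-38 /27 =-1.41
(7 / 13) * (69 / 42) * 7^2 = 1127 / 26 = 43.35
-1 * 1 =-1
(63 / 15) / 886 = 21 / 4430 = 0.00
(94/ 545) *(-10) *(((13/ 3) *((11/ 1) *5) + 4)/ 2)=-68338/ 327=-208.98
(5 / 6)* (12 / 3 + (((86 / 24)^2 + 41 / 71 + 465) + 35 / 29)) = 716963855 / 1778976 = 403.02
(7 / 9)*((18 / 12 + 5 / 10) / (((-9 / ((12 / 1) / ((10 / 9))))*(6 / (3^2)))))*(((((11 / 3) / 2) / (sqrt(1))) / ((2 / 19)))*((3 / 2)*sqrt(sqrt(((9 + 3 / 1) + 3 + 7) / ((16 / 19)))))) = -1463*418^(1 / 4) / 40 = -165.38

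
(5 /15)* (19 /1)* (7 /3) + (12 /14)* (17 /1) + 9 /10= 19057 /630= 30.25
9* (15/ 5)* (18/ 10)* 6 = 1458/ 5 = 291.60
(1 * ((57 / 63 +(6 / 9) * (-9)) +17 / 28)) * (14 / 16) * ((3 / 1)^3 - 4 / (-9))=-93119 / 864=-107.78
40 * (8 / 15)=64 / 3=21.33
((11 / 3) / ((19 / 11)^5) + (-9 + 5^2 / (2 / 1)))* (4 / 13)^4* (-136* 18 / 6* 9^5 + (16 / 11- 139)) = -99160683153673600 / 122829236673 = -807305.21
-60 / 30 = -2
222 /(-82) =-111 /41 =-2.71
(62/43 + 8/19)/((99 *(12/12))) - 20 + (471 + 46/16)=293698349/647064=453.89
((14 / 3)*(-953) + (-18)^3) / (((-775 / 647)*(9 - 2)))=19952186 / 16275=1225.94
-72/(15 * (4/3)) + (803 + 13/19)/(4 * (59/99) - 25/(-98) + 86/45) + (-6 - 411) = -5115690411/20968685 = -243.97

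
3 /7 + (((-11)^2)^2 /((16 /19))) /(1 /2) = 1947277 /56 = 34772.80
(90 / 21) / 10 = 3 / 7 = 0.43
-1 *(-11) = 11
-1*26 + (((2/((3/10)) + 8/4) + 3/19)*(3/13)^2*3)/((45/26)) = -25.19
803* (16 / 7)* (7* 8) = 102784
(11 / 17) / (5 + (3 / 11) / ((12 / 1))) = 0.13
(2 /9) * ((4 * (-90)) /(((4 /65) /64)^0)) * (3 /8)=-30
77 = 77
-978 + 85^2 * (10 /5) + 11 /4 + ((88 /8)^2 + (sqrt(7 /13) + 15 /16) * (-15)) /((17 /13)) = 3687375 /272-15 * sqrt(91) /17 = 13548.11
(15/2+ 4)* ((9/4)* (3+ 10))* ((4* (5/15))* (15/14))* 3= 40365/28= 1441.61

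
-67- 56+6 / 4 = -121.50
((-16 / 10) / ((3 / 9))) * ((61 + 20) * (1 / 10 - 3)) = 28188 / 25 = 1127.52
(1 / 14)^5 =1 / 537824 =0.00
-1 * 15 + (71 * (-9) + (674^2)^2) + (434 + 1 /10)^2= 20636687196481 /100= 206366871964.81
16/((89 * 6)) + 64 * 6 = 102536/267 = 384.03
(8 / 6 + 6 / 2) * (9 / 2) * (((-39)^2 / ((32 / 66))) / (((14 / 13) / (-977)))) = -24862550427 / 448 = -55496764.35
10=10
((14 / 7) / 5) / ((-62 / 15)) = -3 / 31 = -0.10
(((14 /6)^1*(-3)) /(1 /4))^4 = 614656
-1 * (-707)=707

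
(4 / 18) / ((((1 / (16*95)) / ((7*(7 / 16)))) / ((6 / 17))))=18620 / 51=365.10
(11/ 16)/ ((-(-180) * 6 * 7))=11/ 120960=0.00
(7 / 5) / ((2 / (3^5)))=1701 / 10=170.10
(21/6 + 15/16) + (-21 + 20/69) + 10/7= -114715/7728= -14.84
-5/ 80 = -1/ 16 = -0.06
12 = 12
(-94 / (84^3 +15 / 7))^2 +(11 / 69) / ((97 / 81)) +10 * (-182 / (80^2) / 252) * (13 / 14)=30298156859705569987 / 229398861180055580160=0.13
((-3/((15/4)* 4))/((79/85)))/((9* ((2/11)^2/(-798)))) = 577.18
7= 7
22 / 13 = 1.69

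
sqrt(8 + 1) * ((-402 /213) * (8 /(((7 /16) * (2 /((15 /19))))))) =-385920 /9443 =-40.87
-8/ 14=-4/ 7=-0.57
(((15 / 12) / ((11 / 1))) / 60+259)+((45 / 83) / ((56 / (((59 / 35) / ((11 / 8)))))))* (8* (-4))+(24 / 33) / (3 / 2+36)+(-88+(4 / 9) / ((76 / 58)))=523202633539 / 3060010800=170.98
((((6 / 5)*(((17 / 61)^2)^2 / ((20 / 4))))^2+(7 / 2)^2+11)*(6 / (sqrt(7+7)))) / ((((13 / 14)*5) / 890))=2975177948851099910943*sqrt(14) / 1557621918102908125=7146.85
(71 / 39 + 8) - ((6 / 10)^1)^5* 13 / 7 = 8254924 / 853125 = 9.68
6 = 6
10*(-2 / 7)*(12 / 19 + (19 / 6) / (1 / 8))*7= -29600 / 57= -519.30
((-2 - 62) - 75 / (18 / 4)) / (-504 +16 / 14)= 77 / 480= 0.16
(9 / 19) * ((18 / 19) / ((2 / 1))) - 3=-1002 / 361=-2.78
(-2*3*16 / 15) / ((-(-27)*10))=-16 / 675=-0.02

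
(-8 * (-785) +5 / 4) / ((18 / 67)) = 561125 / 24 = 23380.21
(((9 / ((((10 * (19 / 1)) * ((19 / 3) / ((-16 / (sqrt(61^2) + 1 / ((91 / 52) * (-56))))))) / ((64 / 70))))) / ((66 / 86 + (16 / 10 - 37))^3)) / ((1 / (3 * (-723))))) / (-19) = 8983477440 / 1822178623961921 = 0.00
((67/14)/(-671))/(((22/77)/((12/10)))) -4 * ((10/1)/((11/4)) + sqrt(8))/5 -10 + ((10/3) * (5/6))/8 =-3041681/241560 -8 * sqrt(2)/5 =-14.85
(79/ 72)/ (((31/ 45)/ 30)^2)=3999375/ 1922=2080.84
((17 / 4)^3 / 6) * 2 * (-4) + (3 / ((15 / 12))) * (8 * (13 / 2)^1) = 5387 / 240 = 22.45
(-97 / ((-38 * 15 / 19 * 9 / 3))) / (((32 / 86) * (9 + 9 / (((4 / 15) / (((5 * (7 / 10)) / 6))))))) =0.10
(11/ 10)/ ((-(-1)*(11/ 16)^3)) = 2048/ 605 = 3.39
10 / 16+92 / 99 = 1231 / 792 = 1.55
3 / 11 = 0.27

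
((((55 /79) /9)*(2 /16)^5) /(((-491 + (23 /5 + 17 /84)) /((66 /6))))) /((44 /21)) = -13475 /528614588416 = -0.00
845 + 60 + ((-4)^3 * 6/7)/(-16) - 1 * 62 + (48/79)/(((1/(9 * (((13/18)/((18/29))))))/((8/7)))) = 202327/237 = 853.70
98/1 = 98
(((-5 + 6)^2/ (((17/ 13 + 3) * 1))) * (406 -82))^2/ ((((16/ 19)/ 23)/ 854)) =29557521513/ 224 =131953221.04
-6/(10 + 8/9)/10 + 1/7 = 0.09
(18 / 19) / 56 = 0.02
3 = 3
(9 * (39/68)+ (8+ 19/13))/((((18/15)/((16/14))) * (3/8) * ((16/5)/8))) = 430900/4641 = 92.85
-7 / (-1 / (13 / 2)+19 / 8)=-104 / 33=-3.15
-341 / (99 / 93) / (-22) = 961 / 66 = 14.56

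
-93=-93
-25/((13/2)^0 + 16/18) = -225/17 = -13.24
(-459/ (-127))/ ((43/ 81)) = 37179/ 5461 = 6.81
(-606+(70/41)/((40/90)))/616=-49377/50512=-0.98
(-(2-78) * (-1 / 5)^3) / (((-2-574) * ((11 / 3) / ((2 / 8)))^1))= 19 / 264000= 0.00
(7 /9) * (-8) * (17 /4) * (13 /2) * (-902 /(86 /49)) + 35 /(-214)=88338.73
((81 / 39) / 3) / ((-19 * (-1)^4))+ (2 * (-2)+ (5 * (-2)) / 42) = -22172 / 5187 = -4.27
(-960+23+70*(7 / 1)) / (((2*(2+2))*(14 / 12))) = -1341 / 28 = -47.89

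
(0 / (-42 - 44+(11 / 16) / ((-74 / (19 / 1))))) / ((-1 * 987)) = 0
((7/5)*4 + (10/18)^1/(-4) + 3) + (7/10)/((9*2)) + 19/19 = 19/2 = 9.50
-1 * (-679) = 679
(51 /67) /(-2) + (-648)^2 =56267085 /134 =419903.62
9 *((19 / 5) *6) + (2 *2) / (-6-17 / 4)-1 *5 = 40961 / 205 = 199.81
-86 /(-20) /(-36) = -43 /360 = -0.12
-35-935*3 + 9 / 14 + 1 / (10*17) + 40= -1665614 / 595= -2799.35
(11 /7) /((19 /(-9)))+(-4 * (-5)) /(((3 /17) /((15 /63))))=4487 /171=26.24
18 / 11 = 1.64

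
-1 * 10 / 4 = -5 / 2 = -2.50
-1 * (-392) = 392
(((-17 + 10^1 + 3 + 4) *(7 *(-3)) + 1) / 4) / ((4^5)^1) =1 / 4096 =0.00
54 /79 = 0.68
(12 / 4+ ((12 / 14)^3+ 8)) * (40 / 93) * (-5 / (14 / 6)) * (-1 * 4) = 42.87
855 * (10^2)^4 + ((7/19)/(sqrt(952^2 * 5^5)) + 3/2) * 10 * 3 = 3 * sqrt(5)/32300 + 85500000045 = 85500000045.00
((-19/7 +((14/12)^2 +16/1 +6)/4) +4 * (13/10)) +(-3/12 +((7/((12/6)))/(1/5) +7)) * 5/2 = 347513/5040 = 68.95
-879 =-879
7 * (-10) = -70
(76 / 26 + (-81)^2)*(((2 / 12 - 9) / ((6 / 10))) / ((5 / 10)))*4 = -90450860 / 117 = -773084.27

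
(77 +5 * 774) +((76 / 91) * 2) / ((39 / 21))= 667195 / 169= 3947.90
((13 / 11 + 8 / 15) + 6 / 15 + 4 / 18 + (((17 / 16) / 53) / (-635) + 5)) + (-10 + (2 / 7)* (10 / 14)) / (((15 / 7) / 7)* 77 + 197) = 525245334139 / 72021161520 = 7.29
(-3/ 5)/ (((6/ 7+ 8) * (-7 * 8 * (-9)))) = -1/ 7440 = -0.00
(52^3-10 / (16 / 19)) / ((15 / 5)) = 46865.38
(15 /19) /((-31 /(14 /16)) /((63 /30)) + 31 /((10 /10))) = 2205 /39463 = 0.06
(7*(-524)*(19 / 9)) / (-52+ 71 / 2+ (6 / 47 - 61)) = 935864 / 9351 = 100.08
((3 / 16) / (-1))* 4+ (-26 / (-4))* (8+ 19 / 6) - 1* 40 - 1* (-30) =371 / 6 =61.83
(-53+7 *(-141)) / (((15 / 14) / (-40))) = 116480 / 3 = 38826.67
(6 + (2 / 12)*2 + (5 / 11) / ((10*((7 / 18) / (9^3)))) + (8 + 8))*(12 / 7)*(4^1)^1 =397472 / 539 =737.42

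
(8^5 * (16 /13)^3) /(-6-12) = -67108864 /19773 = -3393.96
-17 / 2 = -8.50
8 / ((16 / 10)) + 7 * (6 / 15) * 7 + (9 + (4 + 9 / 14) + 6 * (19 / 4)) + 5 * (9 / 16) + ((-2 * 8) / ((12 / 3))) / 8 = 38671 / 560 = 69.06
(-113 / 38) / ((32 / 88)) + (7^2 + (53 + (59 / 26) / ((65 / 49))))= 12270261 / 128440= 95.53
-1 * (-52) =52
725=725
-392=-392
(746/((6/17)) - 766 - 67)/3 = 426.89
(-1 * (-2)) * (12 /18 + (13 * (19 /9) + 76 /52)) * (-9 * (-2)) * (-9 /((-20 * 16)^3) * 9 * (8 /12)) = 4671 /2662400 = 0.00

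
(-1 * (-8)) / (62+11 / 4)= 32 / 259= 0.12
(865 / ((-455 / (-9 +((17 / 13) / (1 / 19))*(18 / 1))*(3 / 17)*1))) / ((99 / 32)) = -19857632 / 13013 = -1525.98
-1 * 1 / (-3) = 1 / 3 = 0.33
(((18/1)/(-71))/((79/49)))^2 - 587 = -18466759223/31460881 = -586.98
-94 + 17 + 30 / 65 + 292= 2801 / 13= 215.46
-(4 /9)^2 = -16 /81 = -0.20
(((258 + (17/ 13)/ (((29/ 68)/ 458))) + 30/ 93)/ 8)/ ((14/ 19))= 23075386/ 81809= 282.06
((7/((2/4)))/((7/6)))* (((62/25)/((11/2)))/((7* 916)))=372/440825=0.00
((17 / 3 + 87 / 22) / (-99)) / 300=-127 / 392040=-0.00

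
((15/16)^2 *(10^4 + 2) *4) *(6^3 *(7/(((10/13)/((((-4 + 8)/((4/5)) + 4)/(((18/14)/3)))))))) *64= 92893174920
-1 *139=-139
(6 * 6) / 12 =3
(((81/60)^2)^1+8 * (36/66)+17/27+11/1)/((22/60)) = 48.59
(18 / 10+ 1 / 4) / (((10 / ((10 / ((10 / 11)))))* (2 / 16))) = 451 / 25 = 18.04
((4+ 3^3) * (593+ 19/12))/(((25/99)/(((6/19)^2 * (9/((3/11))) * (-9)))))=-3902101533/1805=-2161829.10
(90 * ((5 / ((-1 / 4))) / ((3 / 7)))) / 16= -525 / 2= -262.50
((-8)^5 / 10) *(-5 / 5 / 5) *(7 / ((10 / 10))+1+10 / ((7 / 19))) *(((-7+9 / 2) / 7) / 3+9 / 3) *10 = 663518.56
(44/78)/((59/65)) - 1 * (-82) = 14624/177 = 82.62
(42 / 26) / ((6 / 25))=175 / 26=6.73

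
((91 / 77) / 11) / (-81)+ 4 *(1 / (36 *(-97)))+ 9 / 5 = 8544523 / 4753485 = 1.80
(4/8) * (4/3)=2/3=0.67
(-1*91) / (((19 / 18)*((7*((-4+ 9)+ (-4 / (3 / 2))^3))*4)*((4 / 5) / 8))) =1215 / 551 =2.21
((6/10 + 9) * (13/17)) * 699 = 436176/85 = 5131.48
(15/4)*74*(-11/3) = -2035/2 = -1017.50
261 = 261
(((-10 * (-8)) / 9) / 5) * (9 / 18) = 8 / 9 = 0.89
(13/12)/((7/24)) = 26/7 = 3.71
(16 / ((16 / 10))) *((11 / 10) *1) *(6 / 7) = 66 / 7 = 9.43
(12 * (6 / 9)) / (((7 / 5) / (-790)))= -31600 / 7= -4514.29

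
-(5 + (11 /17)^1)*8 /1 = -768 /17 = -45.18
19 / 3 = 6.33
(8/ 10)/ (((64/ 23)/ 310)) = 713/ 8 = 89.12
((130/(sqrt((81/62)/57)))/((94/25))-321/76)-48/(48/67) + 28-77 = -9137/76 + 1625 * sqrt(3534)/423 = 108.15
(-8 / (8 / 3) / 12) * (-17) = 17 / 4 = 4.25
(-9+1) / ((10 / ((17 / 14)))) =-34 / 35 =-0.97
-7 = -7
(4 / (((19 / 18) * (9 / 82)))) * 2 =1312 / 19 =69.05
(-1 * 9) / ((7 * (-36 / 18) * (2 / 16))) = 36 / 7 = 5.14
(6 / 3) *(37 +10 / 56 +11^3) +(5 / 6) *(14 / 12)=689807 / 252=2737.33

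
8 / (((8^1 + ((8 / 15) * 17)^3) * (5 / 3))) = 2025 / 317807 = 0.01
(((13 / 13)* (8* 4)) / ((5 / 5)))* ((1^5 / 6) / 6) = 8 / 9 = 0.89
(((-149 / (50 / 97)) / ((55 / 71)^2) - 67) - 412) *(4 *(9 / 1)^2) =-23539624326 / 75625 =-311267.76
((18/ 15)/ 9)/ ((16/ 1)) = 1/ 120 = 0.01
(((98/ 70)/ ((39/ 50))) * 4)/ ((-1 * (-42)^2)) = -10/ 2457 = -0.00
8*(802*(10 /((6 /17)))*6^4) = 235595520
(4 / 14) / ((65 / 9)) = 18 / 455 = 0.04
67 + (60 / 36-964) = -2686 / 3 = -895.33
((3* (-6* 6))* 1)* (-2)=216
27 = 27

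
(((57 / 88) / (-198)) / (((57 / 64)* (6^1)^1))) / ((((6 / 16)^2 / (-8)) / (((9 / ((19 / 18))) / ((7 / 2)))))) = 4096 / 48279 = 0.08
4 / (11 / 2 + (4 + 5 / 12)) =48 / 119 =0.40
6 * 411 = 2466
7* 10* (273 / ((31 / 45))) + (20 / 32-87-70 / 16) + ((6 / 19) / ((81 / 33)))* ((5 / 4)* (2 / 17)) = 9966792949 / 360468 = 27649.59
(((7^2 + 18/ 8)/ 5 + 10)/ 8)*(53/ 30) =1431/ 320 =4.47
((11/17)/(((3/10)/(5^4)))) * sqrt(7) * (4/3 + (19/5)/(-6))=48125 * sqrt(7)/51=2496.60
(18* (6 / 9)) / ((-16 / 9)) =-27 / 4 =-6.75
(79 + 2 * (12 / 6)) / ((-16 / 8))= -83 / 2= -41.50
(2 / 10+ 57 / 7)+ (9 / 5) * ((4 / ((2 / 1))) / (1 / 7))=33.54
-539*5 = -2695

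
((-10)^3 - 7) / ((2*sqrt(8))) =-1007*sqrt(2) / 8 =-178.01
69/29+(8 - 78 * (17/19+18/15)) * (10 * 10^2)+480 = -85353809/551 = -154907.09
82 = 82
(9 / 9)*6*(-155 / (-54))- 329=-2806 / 9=-311.78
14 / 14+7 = 8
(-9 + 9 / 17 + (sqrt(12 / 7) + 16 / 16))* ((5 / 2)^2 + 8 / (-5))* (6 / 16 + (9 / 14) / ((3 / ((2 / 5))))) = -1523619 / 95200 + 11997* sqrt(21) / 19600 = -13.20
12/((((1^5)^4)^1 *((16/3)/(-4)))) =-9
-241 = -241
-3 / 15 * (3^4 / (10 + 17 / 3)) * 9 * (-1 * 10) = 4374 / 47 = 93.06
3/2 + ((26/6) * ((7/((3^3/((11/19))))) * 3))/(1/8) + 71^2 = 5189621/1026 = 5058.11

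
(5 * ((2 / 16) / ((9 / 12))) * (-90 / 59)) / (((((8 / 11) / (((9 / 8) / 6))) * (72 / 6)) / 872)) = -89925 / 3776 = -23.81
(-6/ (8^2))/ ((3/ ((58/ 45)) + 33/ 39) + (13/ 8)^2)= -754/ 46763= -0.02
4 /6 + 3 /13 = 35 /39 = 0.90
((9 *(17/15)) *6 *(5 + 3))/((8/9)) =2754/5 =550.80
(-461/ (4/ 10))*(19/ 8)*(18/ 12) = -131385/ 32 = -4105.78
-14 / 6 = -7 / 3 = -2.33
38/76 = 1/2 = 0.50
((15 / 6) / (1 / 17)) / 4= 10.62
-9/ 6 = -3/ 2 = -1.50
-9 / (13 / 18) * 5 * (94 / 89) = -76140 / 1157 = -65.81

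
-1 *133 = -133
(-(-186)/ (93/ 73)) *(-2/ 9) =-292/ 9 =-32.44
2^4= 16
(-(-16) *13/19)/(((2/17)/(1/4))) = 442/19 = 23.26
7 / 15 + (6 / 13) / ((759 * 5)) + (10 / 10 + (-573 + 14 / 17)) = -478651357 / 838695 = -570.71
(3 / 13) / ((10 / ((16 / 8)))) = 3 / 65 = 0.05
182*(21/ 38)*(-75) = -143325/ 19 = -7543.42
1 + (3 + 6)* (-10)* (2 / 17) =-163 / 17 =-9.59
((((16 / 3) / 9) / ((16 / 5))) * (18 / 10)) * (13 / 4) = 13 / 12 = 1.08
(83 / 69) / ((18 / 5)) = 415 / 1242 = 0.33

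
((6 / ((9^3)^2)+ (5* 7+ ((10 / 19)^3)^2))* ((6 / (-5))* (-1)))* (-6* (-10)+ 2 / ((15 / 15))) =36191697093118868 / 13890061135845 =2605.58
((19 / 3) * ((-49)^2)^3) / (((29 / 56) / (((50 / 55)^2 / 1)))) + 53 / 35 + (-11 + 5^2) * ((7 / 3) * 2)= 51544953561153671 / 368445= 139898637683.11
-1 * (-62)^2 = -3844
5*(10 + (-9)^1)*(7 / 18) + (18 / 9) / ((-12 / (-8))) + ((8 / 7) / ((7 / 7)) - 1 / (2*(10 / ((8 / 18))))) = 2771 / 630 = 4.40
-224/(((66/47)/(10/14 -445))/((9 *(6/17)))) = 42096960/187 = 225117.43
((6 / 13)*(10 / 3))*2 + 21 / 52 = 181 / 52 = 3.48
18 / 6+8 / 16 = 7 / 2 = 3.50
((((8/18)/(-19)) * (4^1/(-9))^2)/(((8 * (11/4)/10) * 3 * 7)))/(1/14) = -640/457083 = -0.00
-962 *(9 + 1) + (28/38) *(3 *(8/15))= -913788/95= -9618.82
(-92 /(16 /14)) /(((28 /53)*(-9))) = 1219 /72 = 16.93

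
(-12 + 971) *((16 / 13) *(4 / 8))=7672 / 13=590.15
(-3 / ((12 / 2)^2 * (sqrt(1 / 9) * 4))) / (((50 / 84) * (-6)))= 7 / 400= 0.02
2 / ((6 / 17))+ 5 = 10.67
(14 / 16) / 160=7 / 1280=0.01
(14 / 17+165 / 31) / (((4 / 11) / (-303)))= -10795587 / 2108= -5121.25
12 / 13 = 0.92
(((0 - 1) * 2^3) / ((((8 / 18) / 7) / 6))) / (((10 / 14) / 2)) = -10584 / 5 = -2116.80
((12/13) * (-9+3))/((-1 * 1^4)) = 5.54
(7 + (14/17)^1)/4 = 133/68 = 1.96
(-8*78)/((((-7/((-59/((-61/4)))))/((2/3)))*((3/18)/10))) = 5890560/427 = 13795.22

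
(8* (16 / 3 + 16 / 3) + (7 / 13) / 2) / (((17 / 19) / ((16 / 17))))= 1014904 / 11271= 90.05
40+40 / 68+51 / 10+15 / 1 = 10317 / 170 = 60.69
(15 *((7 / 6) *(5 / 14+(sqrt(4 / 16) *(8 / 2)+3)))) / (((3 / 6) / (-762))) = -142875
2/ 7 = 0.29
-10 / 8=-5 / 4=-1.25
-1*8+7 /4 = -25 /4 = -6.25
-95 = -95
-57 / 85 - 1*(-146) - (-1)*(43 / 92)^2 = 145.55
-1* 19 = -19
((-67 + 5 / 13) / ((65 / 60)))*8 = -83136 / 169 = -491.93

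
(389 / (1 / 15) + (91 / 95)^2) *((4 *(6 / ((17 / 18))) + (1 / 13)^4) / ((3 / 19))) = 649851481646564 / 691890225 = 939240.73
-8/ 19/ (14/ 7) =-4/ 19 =-0.21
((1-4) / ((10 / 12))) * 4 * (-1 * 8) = 576 / 5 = 115.20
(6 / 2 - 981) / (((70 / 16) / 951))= -7440624 / 35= -212589.26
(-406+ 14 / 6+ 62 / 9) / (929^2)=-3571 / 7767369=-0.00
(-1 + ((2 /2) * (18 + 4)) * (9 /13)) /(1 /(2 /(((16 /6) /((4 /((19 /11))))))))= 24.72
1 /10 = 0.10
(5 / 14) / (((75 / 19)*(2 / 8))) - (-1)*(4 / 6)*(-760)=-53162 / 105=-506.30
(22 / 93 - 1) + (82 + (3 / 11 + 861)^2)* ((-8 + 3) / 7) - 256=-41761693583 / 78771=-530165.84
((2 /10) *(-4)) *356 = -1424 /5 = -284.80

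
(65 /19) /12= 65 /228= 0.29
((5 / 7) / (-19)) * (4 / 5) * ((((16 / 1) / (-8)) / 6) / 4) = 1 / 399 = 0.00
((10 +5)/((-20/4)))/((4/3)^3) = -81/64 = -1.27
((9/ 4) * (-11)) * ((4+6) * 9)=-4455/ 2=-2227.50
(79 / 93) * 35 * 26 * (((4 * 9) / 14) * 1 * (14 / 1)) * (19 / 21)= 780520 / 31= 25178.06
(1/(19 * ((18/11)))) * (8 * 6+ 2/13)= 3443/2223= 1.55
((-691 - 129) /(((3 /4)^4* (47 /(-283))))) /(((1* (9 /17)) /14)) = 14138951680 /34263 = 412659.48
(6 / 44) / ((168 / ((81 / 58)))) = 81 / 71456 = 0.00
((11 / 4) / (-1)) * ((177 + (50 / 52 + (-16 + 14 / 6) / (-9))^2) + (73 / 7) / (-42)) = -48582779069 / 96589584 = -502.98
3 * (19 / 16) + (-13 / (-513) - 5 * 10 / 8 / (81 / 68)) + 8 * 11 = 2126059 / 24624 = 86.34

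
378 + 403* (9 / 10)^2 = 70443 / 100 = 704.43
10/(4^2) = 5/8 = 0.62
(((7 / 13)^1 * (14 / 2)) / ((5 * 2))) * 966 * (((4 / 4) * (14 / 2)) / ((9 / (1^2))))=55223 / 195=283.19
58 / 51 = 1.14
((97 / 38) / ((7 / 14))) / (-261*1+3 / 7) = -679 / 34656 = -0.02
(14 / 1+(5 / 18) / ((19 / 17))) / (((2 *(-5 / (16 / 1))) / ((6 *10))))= -1367.86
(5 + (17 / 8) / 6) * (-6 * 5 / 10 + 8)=1285 / 48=26.77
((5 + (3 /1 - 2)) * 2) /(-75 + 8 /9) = -108 /667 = -0.16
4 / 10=2 / 5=0.40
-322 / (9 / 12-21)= 1288 / 81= 15.90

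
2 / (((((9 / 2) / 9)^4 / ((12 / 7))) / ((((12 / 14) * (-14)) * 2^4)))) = -73728 / 7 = -10532.57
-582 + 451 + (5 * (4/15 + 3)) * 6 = -33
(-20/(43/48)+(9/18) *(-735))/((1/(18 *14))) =-4224150/43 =-98236.05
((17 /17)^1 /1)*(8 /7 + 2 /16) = 71 /56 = 1.27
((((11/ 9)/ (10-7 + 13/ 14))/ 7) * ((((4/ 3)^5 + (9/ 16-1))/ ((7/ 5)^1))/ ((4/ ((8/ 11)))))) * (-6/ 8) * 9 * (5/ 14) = -73415/ 1397088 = -0.05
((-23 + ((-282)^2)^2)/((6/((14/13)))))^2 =1959697070571891788641/1521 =1288426739363505449.47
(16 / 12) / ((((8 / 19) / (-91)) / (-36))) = 10374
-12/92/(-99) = 1/759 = 0.00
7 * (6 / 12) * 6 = 21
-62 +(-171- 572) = -805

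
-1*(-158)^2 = -24964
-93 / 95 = -0.98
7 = 7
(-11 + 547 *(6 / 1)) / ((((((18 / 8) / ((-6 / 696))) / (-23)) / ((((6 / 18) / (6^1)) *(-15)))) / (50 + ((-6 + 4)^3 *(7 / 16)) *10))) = -1880825 / 522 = -3603.11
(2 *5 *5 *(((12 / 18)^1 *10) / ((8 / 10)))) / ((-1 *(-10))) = 125 / 3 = 41.67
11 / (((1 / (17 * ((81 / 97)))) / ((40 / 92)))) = 151470 / 2231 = 67.89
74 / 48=37 / 24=1.54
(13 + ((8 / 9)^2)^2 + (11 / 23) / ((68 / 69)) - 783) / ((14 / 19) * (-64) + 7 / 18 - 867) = 6517739461 / 7745848074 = 0.84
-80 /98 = -0.82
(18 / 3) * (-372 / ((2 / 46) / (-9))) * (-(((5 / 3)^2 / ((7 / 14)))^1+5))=-4876920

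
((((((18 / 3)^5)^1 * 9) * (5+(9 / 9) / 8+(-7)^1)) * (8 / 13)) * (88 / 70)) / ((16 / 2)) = -1154736 / 91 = -12689.41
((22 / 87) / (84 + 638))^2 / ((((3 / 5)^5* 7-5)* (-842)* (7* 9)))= 378125 / 728567114692611096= 0.00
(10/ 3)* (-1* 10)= -100/ 3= -33.33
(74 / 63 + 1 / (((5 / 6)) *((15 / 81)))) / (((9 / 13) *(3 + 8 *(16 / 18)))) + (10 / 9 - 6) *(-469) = 25291156 / 11025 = 2293.98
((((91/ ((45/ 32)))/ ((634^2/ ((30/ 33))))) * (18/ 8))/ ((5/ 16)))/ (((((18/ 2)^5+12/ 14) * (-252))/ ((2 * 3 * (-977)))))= 2845024/ 6853609564065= 0.00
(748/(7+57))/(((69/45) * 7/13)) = 36465/2576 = 14.16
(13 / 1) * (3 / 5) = 39 / 5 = 7.80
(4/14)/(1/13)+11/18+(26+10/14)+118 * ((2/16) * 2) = 3814/63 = 60.54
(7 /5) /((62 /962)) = 3367 /155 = 21.72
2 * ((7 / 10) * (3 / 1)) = 21 / 5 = 4.20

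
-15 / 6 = -5 / 2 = -2.50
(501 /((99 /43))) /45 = 7181 /1485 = 4.84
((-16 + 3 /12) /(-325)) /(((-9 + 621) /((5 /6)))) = 7 /106080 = 0.00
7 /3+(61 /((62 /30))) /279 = 2344 /961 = 2.44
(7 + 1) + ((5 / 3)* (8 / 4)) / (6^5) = 93317 / 11664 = 8.00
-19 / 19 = -1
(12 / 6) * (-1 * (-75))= 150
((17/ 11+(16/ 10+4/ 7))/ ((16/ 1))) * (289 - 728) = -628209/ 6160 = -101.98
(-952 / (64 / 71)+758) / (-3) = 795 / 8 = 99.38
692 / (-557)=-692 / 557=-1.24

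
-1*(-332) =332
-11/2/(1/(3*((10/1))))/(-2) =165/2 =82.50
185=185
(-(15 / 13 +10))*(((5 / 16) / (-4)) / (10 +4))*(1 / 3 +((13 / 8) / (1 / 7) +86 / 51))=3962125 / 4752384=0.83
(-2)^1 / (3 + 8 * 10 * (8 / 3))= -6 / 649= -0.01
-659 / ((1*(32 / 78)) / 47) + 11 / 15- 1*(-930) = -17895829 / 240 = -74565.95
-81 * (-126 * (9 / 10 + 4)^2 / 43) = 12252303 / 2150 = 5698.75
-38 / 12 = -19 / 6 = -3.17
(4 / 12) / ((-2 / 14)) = -7 / 3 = -2.33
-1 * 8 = -8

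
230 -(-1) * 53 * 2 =336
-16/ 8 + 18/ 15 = -4/ 5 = -0.80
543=543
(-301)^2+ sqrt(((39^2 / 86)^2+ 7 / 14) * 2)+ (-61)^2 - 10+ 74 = 94411.03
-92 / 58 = -46 / 29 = -1.59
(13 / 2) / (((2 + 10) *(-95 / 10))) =-13 / 228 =-0.06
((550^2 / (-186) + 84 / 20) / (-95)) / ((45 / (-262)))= -197625814 / 1987875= -99.42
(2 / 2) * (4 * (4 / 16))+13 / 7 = 20 / 7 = 2.86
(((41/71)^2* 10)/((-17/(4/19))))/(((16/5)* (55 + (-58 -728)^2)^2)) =-0.00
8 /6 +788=2368 /3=789.33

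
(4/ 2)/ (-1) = -2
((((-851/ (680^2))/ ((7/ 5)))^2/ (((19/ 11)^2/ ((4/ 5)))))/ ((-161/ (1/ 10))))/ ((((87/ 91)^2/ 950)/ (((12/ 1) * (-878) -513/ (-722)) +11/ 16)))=2062030449433097/ 654333839205580800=0.00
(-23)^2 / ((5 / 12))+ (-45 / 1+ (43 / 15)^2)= 277384 / 225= 1232.82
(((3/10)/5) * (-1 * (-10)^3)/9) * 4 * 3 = 80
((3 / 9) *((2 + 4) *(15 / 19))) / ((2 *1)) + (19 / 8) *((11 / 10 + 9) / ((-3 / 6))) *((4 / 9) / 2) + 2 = -26921 / 3420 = -7.87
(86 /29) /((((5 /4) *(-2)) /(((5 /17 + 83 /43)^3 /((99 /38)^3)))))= -34946898674944 /47336211548505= -0.74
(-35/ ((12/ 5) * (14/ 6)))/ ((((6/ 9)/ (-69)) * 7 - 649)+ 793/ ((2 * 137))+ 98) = 708975/ 62182606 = 0.01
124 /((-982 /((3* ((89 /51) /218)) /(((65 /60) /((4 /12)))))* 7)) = -11036 /82793893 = -0.00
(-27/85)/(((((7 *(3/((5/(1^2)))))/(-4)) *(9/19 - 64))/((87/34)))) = -29754/2441761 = -0.01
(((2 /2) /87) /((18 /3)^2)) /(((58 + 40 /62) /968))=3751 /711747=0.01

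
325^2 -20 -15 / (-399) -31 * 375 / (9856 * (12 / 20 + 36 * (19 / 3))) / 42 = 316455899835395 / 2996598528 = 105605.04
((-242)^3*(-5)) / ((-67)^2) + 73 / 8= 567227217 / 35912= 15794.92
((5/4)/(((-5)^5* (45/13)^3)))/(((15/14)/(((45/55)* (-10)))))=15379/208828125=0.00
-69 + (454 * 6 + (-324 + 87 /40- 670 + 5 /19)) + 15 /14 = 8855191 /5320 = 1664.51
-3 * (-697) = 2091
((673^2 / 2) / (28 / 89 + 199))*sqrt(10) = 40310681*sqrt(10) / 35478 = 3593.03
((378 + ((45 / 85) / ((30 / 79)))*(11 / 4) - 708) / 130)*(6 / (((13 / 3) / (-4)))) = 153549 / 11050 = 13.90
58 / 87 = 2 / 3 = 0.67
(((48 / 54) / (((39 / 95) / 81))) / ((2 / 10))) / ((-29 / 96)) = -1094400 / 377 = -2902.92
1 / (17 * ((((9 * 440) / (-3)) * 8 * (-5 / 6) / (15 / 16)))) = 3 / 478720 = 0.00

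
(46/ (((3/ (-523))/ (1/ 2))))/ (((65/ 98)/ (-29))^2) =-97157799956/ 12675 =-7665309.66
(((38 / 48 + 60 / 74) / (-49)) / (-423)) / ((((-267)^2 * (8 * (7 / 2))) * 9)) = 1423 / 330653007080928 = 0.00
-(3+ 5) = -8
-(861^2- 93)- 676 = -741904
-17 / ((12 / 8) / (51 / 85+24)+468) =-1394 / 38381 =-0.04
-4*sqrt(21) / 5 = -3.67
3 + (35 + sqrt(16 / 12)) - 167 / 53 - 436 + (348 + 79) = 2 * sqrt(3) / 3 + 1370 / 53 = 27.00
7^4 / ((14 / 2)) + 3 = 346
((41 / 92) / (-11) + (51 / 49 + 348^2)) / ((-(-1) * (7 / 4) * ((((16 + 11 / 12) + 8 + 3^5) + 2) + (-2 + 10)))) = 249.01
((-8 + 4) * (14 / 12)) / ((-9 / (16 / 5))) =224 / 135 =1.66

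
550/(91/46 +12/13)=65780/347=189.57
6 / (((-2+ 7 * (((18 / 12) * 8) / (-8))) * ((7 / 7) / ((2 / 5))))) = -24 / 125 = -0.19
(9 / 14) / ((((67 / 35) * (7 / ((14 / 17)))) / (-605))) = -27225 / 1139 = -23.90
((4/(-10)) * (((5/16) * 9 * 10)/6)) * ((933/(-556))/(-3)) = -1.05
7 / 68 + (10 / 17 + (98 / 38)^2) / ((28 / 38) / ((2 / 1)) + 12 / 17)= 3067187 / 448324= 6.84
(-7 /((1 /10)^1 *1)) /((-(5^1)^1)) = 14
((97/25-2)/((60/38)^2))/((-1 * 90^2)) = -0.00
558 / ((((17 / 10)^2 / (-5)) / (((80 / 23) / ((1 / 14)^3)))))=-61246080000 / 6647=-9214093.58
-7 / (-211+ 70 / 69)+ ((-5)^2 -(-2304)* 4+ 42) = 134501870 / 14489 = 9283.03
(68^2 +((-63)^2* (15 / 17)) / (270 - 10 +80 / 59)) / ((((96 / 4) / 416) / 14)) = 14749861490 / 13107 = 1125342.30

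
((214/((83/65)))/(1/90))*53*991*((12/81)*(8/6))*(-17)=-1987218209600/747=-2660265340.83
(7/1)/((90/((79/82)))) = 553/7380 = 0.07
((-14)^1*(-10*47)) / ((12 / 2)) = 3290 / 3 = 1096.67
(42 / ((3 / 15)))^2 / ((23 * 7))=6300 / 23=273.91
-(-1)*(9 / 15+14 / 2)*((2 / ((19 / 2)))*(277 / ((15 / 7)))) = 15512 / 75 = 206.83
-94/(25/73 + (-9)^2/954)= -727372/3307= -219.95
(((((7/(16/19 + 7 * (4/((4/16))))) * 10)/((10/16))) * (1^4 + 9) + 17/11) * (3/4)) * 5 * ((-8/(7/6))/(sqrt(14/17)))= -760860 * sqrt(238)/36113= -325.03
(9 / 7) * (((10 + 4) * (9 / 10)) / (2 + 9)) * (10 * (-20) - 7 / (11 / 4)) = -180468 / 605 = -298.29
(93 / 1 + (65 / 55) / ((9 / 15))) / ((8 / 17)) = 26639 / 132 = 201.81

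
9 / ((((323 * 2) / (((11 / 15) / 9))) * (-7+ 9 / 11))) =-121 / 658920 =-0.00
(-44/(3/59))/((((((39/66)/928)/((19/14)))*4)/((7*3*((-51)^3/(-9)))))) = -1855269384672/13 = -142713029590.15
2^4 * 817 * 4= 52288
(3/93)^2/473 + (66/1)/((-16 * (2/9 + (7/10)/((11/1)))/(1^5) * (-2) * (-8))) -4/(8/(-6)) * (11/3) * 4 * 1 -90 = -386136846199/8232863936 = -46.90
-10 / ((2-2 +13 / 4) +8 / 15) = -600 / 227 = -2.64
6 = 6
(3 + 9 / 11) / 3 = 14 / 11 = 1.27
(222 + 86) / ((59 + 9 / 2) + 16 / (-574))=176792 / 36433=4.85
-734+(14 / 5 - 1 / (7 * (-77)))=-1970579 / 2695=-731.20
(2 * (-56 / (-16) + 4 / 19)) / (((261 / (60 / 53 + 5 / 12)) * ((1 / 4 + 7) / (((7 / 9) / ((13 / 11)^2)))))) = 39211865 / 11593036143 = 0.00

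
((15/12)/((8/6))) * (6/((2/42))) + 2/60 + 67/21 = 101933/840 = 121.35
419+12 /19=7973 /19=419.63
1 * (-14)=-14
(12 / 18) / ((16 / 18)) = 0.75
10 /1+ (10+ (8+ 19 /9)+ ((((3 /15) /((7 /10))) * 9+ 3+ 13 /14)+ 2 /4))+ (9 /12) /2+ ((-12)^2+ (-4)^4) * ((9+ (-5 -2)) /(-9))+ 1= -3629 /72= -50.40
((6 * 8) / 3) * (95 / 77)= 1520 / 77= 19.74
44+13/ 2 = 101/ 2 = 50.50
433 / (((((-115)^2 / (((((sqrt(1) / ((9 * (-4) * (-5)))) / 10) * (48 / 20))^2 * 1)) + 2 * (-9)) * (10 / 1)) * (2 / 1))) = 433 / 148781249640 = 0.00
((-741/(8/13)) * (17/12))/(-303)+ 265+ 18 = 2798555/9696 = 288.63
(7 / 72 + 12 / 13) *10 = 4775 / 468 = 10.20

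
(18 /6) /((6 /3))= 1.50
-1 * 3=-3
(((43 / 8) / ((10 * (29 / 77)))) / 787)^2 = 10962721 / 3333691705600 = 0.00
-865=-865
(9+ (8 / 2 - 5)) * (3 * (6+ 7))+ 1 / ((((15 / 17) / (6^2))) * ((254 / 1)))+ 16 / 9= 313.94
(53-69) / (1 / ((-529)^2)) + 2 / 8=-17909823 / 4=-4477455.75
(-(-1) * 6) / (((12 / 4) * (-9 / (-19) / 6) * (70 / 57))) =722 / 35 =20.63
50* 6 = 300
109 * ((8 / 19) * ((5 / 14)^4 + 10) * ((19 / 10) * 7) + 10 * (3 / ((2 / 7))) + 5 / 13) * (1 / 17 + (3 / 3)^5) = 2825359461 / 151606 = 18636.20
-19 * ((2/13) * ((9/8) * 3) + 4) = -4465/52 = -85.87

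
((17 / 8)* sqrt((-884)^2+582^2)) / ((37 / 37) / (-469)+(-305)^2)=7973* sqrt(280045) / 174514896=0.02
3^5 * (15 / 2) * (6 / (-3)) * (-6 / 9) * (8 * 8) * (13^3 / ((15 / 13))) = 296120448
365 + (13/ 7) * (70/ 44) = 8095/ 22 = 367.95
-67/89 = -0.75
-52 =-52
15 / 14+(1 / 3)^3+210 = 79799 / 378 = 211.11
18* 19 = 342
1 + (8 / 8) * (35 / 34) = 2.03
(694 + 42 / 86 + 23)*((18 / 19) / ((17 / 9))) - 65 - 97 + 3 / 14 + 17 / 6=58597022 / 291669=200.90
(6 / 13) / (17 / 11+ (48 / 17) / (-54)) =0.31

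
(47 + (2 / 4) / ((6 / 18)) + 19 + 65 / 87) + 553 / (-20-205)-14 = 675851 / 13050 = 51.79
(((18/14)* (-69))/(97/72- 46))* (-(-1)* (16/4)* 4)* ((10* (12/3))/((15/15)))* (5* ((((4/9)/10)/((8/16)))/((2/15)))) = 19077120/4501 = 4238.42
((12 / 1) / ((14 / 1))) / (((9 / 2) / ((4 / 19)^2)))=64 / 7581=0.01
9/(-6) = -1.50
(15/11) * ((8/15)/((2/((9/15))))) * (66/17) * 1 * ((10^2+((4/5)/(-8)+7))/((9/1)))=10.06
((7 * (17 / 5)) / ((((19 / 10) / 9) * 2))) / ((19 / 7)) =7497 / 361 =20.77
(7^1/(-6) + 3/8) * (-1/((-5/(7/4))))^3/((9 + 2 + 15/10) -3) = -343/96000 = -0.00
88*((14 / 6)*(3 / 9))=616 / 9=68.44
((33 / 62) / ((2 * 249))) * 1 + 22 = 226435 / 10292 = 22.00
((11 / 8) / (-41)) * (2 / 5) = -11 / 820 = -0.01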